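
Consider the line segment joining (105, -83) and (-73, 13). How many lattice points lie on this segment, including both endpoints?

The number of lattice points on a segment between lattice points is gcd(|Δx|,|Δy|) + 1 = gcd(178,96) + 1 = 2 + 1 = 3.

3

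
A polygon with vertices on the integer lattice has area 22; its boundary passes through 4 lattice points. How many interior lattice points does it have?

Pick's theorem A = I + B/2 − 1 rearranges to I = A − B/2 + 1 = 22 − 4/2 + 1 = 21.

21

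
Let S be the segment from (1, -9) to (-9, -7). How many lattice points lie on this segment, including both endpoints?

The number of lattice points on a segment between lattice points is gcd(|Δx|,|Δy|) + 1 = gcd(10,2) + 1 = 2 + 1 = 3.

3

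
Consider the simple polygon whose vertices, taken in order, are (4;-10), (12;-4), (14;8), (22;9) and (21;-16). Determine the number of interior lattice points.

238

By the shoelace formula, twice the signed area is |(4·(-4) − 12·(-10)) + (12·8 − 14·(-4)) + (14·9 − 22·8) + (22·(-16) − 21·9) + (21·(-10) − 4·(-16))| = 481, so the area is 240.5.
Summing gcd(|Δx|,|Δy|) over the edges gives the boundary count: gcd(8,6) + gcd(2,12) + gcd(8,1) + gcd(1,25) + gcd(17,6) = 2+2+1+1+1 = 7.
By Pick's theorem A = I + B/2 − 1, so I = 240.5 − 7/2 + 1 = 238.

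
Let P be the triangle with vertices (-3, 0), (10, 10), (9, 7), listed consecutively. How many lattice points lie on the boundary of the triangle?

3

The number of boundary lattice points is Σ gcd(|Δx|,|Δy|) = gcd(13,10) + gcd(1,3) + gcd(12,7) = 1+1+1 = 3.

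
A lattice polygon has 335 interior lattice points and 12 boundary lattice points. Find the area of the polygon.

Pick's theorem states A = I + B/2 − 1, so A = 335 + 12/2 − 1 = 340.

340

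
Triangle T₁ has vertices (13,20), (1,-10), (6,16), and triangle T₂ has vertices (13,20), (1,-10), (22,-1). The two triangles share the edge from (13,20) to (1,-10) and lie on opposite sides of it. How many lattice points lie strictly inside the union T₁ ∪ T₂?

The union is the simple quadrilateral with vertices (13,20), (6,16), (1,-10), (22,-1) in order.
Using the shoelace formula, 2A = |[13·16 − 6·20] + [6·(-10) − 1·16] + [1·(-1) − 22·(-10)] + [22·20 − 13·(-1)]| = 684, so the area is 342.
Summing gcd(|Δx|,|Δy|) over the edges gives the boundary count: gcd(7,4) + gcd(5,26) + gcd(21,9) + gcd(9,21) = 1+1+3+3 = 8.
By Pick's theorem I = A − B/2 + 1 = 342 − 8/2 + 1 = 339.

339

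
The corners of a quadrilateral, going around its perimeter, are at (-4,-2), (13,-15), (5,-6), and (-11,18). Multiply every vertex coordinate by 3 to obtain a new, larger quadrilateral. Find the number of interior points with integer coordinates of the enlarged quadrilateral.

By the shoelace formula, twice the signed area is |((-4)·(-15) − 13·(-2)) + (13·(-6) − 5·(-15)) + (5·18 − (-11)·(-6)) + ((-11)·(-2) − (-4)·18)| = 201, so the area is 201/2.
The number of boundary lattice points is Σ gcd(|Δx|,|Δy|) = gcd(17,13) + gcd(8,9) + gcd(16,24) + gcd(7,20) = 1+1+8+1 = 11.
Scaling by 3 multiplies the area by 3² = 9 (so the new area is 1809/2) and multiplies the boundary lattice-point count by 3, giving 33.
By Pick's theorem, the interior count of the dilated polygon is 1809/2 − 33/2 + 1 = 889.

889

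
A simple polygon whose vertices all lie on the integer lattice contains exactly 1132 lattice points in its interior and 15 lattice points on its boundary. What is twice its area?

2277

Pick's theorem states A = I + B/2 − 1, so A = 1132 + 15/2 − 1 = 2277/2.
Hence 2A = 2277.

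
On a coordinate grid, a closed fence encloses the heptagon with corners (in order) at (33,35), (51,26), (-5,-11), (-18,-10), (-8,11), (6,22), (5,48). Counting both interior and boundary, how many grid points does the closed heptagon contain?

Using the shoelace formula, 2A = |(33·26 − 51·35) + (51·(-11) − (-5)·26) + ((-5)·(-10) − (-18)·(-11)) + ((-18)·11 − (-8)·(-10)) + ((-8)·22 − 6·11) + (6·48 − 5·22) + (5·35 − 33·48)| = 3257, so the area is 1628.5.
The number of boundary lattice points is Σ gcd(|Δx|,|Δy|) = gcd(18,9) + gcd(56,37) + gcd(13,1) + gcd(10,21) + gcd(14,11) + gcd(1,26) + gcd(28,13) = 9+1+1+1+1+1+1 = 15.
Pick's theorem gives I = A − B/2 + 1 = 1628.5 − 15/2 + 1 = 1622, so the closed region contains I + B = 1622 + 15 = 1637 lattice points.

1637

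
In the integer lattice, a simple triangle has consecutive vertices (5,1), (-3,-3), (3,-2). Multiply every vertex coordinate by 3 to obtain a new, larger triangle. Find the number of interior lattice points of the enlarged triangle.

64

The shoelace formula gives twice the area as |[5·(-3) − (-3)·1] + [(-3)·(-2) − 3·(-3)] + [3·1 − 5·(-2)]| = 16, so the area is 8.
Summing gcd(|Δx|,|Δy|) over the edges gives the boundary count: gcd(8,4) + gcd(6,1) + gcd(2,3) = 4+1+1 = 6.
Scaling by 3 multiplies the area by 3² = 9 (so the new area is 72) and multiplies the boundary lattice-point count by 3, giving 18.
By Pick's theorem, the interior count of the dilated polygon is 72 − 18/2 + 1 = 64.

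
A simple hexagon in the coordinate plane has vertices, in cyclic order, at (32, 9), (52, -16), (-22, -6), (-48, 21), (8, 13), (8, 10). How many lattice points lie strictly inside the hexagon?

1720

Using the shoelace formula, 2A = |[32·(-16) − 52·9] + [52·(-6) − (-22)·(-16)] + [(-22)·21 − (-48)·(-6)] + [(-48)·13 − 8·21] + [8·10 − 8·13] + [8·9 − 32·10]| = 3458, so the area is 1729.
Along each edge there are gcd(|Δx|,|Δy|)+1 lattice points, so counting each shared vertex once the boundary has gcd(20,25) + gcd(74,10) + gcd(26,27) + gcd(56,8) + gcd(0,3) + gcd(24,1) = 5+2+1+8+3+1 = 20.
By Pick's theorem A = I + B/2 − 1, so I = 1729 − 20/2 + 1 = 1720.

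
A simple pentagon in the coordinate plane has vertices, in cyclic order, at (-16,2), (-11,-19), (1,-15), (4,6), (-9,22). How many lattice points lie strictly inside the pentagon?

522

By the shoelace formula, twice the signed area is |((-16)·(-19) − (-11)·2) + ((-11)·(-15) − 1·(-19)) + (1·6 − 4·(-15)) + (4·22 − (-9)·6) + ((-9)·2 − (-16)·22)| = 1052, so the area is 526.
Along each edge there are gcd(|Δx|,|Δy|)+1 lattice points, so counting each shared vertex once the boundary has gcd(5,21) + gcd(12,4) + gcd(3,21) + gcd(13,16) + gcd(7,20) = 1+4+3+1+1 = 10.
Pick's theorem gives I = A − B/2 + 1 = 526 − 10/2 + 1 = 522.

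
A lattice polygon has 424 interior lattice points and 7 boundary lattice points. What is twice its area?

853

By Pick's theorem, A = I + B/2 − 1 = 424 + 7/2 − 1 = 853/2.
Hence 2A = 853.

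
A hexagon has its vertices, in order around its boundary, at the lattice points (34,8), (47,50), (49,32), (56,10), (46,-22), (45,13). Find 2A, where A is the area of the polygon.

By the shoelace formula, twice the signed area is |(34·50 − 47·8) + (47·32 − 49·50) + (49·10 − 56·32) + (56·(-22) − 46·10) + (46·13 − 45·(-22)) + (45·8 − 34·13)| = 1110, so the area is 555.

1110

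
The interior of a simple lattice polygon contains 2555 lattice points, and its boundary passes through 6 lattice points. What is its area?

2557

Pick's theorem states A = I + B/2 − 1, so A = 2555 + 6/2 − 1 = 2557.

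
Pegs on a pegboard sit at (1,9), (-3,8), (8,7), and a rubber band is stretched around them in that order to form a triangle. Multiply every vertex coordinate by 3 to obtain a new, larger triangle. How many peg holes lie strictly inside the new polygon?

64

By the shoelace formula, twice the signed area is |[1·8 − (-3)·9] + [(-3)·7 − 8·8] + [8·9 − 1·7]| = 15, so the area is 7.5.
Summing gcd(|Δx|,|Δy|) over the edges gives the boundary count: gcd(4,1) + gcd(11,1) + gcd(7,2) = 1+1+1 = 3.
Scaling by 3 multiplies the area by 3² = 9 (so the new area is 67.5) and multiplies the boundary lattice-point count by 3, giving 9.
By Pick's theorem, the interior count of the dilated polygon is 67.5 − 9/2 + 1 = 64.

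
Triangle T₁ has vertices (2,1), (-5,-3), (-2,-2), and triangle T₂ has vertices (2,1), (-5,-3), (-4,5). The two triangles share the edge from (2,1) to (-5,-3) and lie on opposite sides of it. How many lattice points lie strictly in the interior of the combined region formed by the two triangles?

27

The union is the simple quadrilateral with vertices (2,1), (-2,-2), (-5,-3), (-4,5) in order.
The shoelace formula gives twice the area as |(2·(-2) − (-2)·1) + ((-2)·(-3) − (-5)·(-2)) + ((-5)·5 − (-4)·(-3)) + ((-4)·1 − 2·5)| = 57, so the area is 57/2.
Along each edge there are gcd(|Δx|,|Δy|)+1 lattice points, so counting each shared vertex once the boundary has gcd(4,3) + gcd(3,1) + gcd(1,8) + gcd(6,4) = 1+1+1+2 = 5.
By Pick's theorem I = A − B/2 + 1 = 57/2 − 5/2 + 1 = 27.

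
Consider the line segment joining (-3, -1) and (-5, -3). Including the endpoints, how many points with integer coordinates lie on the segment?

3

The number of lattice points on a segment between lattice points is gcd(|Δx|,|Δy|) + 1 = gcd(2,2) + 1 = 2 + 1 = 3.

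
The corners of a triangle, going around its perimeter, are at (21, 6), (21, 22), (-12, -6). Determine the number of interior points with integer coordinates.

The shoelace formula gives twice the area as |[21·22 − 21·6] + [21·(-6) − (-12)·22] + [(-12)·6 − 21·(-6)]| = 528, so the area is 264.
The number of boundary lattice points is Σ gcd(|Δx|,|Δy|) = gcd(0,16) + gcd(33,28) + gcd(33,12) = 16+1+3 = 20.
Pick's theorem gives I = A − B/2 + 1 = 264 − 20/2 + 1 = 255.

255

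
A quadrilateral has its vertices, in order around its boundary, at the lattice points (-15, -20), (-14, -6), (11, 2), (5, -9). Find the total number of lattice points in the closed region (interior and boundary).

251

The shoelace formula gives twice the area as |[(-15)·(-6) − (-14)·(-20)] + [(-14)·2 − 11·(-6)] + [11·(-9) − 5·2] + [5·(-20) − (-15)·(-9)]| = 496, so the area is 248.
The number of boundary lattice points is Σ gcd(|Δx|,|Δy|) = gcd(1,14) + gcd(25,8) + gcd(6,11) + gcd(20,11) = 1+1+1+1 = 4.
Pick's theorem gives I = A − B/2 + 1 = 248 − 4/2 + 1 = 247, so the closed region contains I + B = 247 + 4 = 251 lattice points.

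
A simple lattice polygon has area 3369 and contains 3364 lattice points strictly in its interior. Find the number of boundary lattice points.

Pick's theorem gives A = I + B/2 − 1, so B = 2(A − I + 1) = 2(3369 − 3364 + 1) = 12.

12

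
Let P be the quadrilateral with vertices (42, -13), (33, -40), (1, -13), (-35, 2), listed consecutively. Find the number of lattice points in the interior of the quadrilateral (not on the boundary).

By the shoelace formula, twice the signed area is |[42·(-40) − 33·(-13)] + [33·(-13) − 1·(-40)] + [1·2 − (-35)·(-13)] + [(-35)·(-13) − 42·2]| = 1722, so the area is 861.
Summing gcd(|Δx|,|Δy|) over the edges gives the boundary count: gcd(9,27) + gcd(32,27) + gcd(36,15) + gcd(77,15) = 9+1+3+1 = 14.
By Pick's theorem A = I + B/2 − 1, so I = 861 − 14/2 + 1 = 855.

855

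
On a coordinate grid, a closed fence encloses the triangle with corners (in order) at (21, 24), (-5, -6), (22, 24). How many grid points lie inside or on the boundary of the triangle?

19

The shoelace formula gives twice the area as |(21·(-6) − (-5)·24) + ((-5)·24 − 22·(-6)) + (22·24 − 21·24)| = 30, so the area is 15.
Along each edge there are gcd(|Δx|,|Δy|)+1 lattice points, so counting each shared vertex once the boundary has gcd(26,30) + gcd(27,30) + gcd(1,0) = 2+3+1 = 6.
Pick's theorem gives I = A − B/2 + 1 = 15 − 6/2 + 1 = 13, so the closed region contains I + B = 13 + 6 = 19 lattice points.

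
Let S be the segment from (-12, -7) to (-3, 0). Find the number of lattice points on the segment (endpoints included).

The number of lattice points on a segment between lattice points is gcd(|Δx|,|Δy|) + 1 = gcd(9,7) + 1 = 1 + 1 = 2.

2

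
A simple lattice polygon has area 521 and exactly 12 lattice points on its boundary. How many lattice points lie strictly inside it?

516

Pick's theorem A = I + B/2 − 1 rearranges to I = A − B/2 + 1 = 521 − 12/2 + 1 = 516.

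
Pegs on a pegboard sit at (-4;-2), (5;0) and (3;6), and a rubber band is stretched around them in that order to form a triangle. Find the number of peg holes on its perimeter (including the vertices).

4

The number of boundary lattice points is Σ gcd(|Δx|,|Δy|) = gcd(9,2) + gcd(2,6) + gcd(7,8) = 1+2+1 = 4.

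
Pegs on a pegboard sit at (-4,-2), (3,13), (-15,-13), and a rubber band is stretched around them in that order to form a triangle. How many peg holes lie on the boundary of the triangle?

Along each edge there are gcd(|Δx|,|Δy|)+1 lattice points, so counting each shared vertex once the boundary has gcd(7,15) + gcd(18,26) + gcd(11,11) = 1+2+11 = 14.

14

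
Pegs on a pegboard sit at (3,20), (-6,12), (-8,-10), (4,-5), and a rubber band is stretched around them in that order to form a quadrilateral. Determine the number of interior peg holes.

Using the shoelace formula, 2A = |[3·12 − (-6)·20] + [(-6)·(-10) − (-8)·12] + [(-8)·(-5) − 4·(-10)] + [4·20 − 3·(-5)]| = 487, so the area is 243.5.
Along each edge there are gcd(|Δx|,|Δy|)+1 lattice points, so counting each shared vertex once the boundary has gcd(9,8) + gcd(2,22) + gcd(12,5) + gcd(1,25) = 1+2+1+1 = 5.
By Pick's theorem A = I + B/2 − 1, so I = 243.5 − 5/2 + 1 = 242.

242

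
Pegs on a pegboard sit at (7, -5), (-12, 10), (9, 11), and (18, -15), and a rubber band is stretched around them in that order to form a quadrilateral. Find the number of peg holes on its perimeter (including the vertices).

4

Summing gcd(|Δx|,|Δy|) over the edges gives the boundary count: gcd(19,15) + gcd(21,1) + gcd(9,26) + gcd(11,10) = 1+1+1+1 = 4.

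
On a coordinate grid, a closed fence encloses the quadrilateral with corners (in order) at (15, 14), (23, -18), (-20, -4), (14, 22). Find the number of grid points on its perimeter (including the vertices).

12

The number of boundary lattice points is Σ gcd(|Δx|,|Δy|) = gcd(8,32) + gcd(43,14) + gcd(34,26) + gcd(1,8) = 8+1+2+1 = 12.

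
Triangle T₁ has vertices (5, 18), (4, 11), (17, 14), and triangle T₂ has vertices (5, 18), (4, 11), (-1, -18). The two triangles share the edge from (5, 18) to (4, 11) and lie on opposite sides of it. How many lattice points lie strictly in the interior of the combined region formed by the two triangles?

42

The union is the simple quadrilateral with vertices (5, 18), (17, 14), (4, 11), (-1, -18) in order.
By the shoelace formula, twice the signed area is |[5·14 − 17·18] + [17·11 − 4·14] + [4·(-18) − (-1)·11] + [(-1)·18 − 5·(-18)]| = 94, so the area is 47.
The number of boundary lattice points is Σ gcd(|Δx|,|Δy|) = gcd(12,4) + gcd(13,3) + gcd(5,29) + gcd(6,36) = 4+1+1+6 = 12.
By Pick's theorem I = A − B/2 + 1 = 47 − 12/2 + 1 = 42.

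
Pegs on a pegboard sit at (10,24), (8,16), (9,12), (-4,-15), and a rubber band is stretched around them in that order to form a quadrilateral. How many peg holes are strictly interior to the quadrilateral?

Using the shoelace formula, 2A = |[10·16 − 8·24] + [8·12 − 9·16] + [9·(-15) − (-4)·12] + [(-4)·24 − 10·(-15)]| = 113, so the area is 113/2.
The number of boundary lattice points is Σ gcd(|Δx|,|Δy|) = gcd(2,8) + gcd(1,4) + gcd(13,27) + gcd(14,39) = 2+1+1+1 = 5.
Pick's theorem gives I = A − B/2 + 1 = 113/2 − 5/2 + 1 = 55.

55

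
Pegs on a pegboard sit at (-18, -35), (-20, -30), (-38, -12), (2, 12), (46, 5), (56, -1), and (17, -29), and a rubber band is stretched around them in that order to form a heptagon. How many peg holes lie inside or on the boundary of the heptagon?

Using the shoelace formula, 2A = |((-18)·(-30) − (-20)·(-35)) + ((-20)·(-12) − (-38)·(-30)) + ((-38)·12 − 2·(-12)) + (2·5 − 46·12) + (46·(-1) − 56·5) + (56·(-29) − 17·(-1)) + (17·(-35) − (-18)·(-29))| = 5084, so the area is 2542.
The number of boundary lattice points is Σ gcd(|Δx|,|Δy|) = gcd(2,5) + gcd(18,18) + gcd(40,24) + gcd(44,7) + gcd(10,6) + gcd(39,28) + gcd(35,6) = 1+18+8+1+2+1+1 = 32.
Pick's theorem gives I = A − B/2 + 1 = 2542 − 32/2 + 1 = 2527, so the closed region contains I + B = 2527 + 32 = 2559 lattice points.

2559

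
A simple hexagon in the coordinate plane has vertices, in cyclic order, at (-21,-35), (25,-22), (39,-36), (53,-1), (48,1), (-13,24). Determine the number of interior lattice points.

2683

By the shoelace formula, twice the signed area is |[(-21)·(-22) − 25·(-35)] + [25·(-36) − 39·(-22)] + [39·(-1) − 53·(-36)] + [53·1 − 48·(-1)] + [48·24 − (-13)·1] + [(-13)·(-35) − (-21)·24]| = 5389, so the area is 2694.5.
Along each edge there are gcd(|Δx|,|Δy|)+1 lattice points, so counting each shared vertex once the boundary has gcd(46,13) + gcd(14,14) + gcd(14,35) + gcd(5,2) + gcd(61,23) + gcd(8,59) = 1+14+7+1+1+1 = 25.
Pick's theorem gives I = A − B/2 + 1 = 2694.5 − 25/2 + 1 = 2683.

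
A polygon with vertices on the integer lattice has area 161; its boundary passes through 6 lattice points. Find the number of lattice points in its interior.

159

Pick's theorem A = I + B/2 − 1 rearranges to I = A − B/2 + 1 = 161 − 6/2 + 1 = 159.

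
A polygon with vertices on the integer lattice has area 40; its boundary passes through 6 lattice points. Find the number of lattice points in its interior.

38

Pick's theorem A = I + B/2 − 1 rearranges to I = A − B/2 + 1 = 40 − 6/2 + 1 = 38.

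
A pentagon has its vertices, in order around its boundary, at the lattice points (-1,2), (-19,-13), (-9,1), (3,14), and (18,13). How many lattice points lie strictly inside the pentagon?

186

The shoelace formula gives twice the area as |((-1)·(-13) − (-19)·2) + ((-19)·1 − (-9)·(-13)) + ((-9)·14 − 3·1) + (3·13 − 18·14) + (18·2 − (-1)·13)| = 378, so the area is 189.
Along each edge there are gcd(|Δx|,|Δy|)+1 lattice points, so counting each shared vertex once the boundary has gcd(18,15) + gcd(10,14) + gcd(12,13) + gcd(15,1) + gcd(19,11) = 3+2+1+1+1 = 8.
By Pick's theorem A = I + B/2 − 1, so I = 189 − 8/2 + 1 = 186.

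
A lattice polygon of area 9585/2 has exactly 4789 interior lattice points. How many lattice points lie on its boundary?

Pick's theorem gives A = I + B/2 − 1, so B = 2(A − I + 1) = 2(9585/2 − 4789 + 1) = 9.

9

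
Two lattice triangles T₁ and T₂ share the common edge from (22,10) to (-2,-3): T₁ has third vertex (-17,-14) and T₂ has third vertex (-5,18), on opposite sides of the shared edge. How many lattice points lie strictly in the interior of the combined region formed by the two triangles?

303

The union is the simple quadrilateral with vertices (22,10), (-17,-14), (-2,-3), (-5,18) in order.
Using the shoelace formula, 2A = |(22·(-14) − (-17)·10) + ((-17)·(-3) − (-2)·(-14)) + ((-2)·18 − (-5)·(-3)) + ((-5)·10 − 22·18)| = 612, so the area is 306.
The number of boundary lattice points is Σ gcd(|Δx|,|Δy|) = gcd(39,24) + gcd(15,11) + gcd(3,21) + gcd(27,8) = 3+1+3+1 = 8.
By Pick's theorem I = A − B/2 + 1 = 306 − 8/2 + 1 = 303.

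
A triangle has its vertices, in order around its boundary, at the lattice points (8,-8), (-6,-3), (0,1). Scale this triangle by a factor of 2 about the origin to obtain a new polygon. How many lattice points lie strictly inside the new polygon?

169

Using the shoelace formula, 2A = |[8·(-3) − (-6)·(-8)] + [(-6)·1 − 0·(-3)] + [0·(-8) − 8·1]| = 86, so the area is 43.
Summing gcd(|Δx|,|Δy|) over the edges gives the boundary count: gcd(14,5) + gcd(6,4) + gcd(8,9) = 1+2+1 = 4.
Scaling by 2 multiplies the area by 2² = 4 (so the new area is 172) and multiplies the boundary lattice-point count by 2, giving 8.
By Pick's theorem, the interior count of the dilated polygon is 172 − 8/2 + 1 = 169.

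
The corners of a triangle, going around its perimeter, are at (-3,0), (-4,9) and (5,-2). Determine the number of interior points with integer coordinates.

Using the shoelace formula, 2A = |((-3)·9 − (-4)·0) + ((-4)·(-2) − 5·9) + (5·0 − (-3)·(-2))| = 70, so the area is 35.
Summing gcd(|Δx|,|Δy|) over the edges gives the boundary count: gcd(1,9) + gcd(9,11) + gcd(8,2) = 1+1+2 = 4.
By Pick's theorem A = I + B/2 − 1, so I = 35 − 4/2 + 1 = 34.

34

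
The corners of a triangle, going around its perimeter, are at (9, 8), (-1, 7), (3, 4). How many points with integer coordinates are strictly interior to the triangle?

16

The shoelace formula gives twice the area as |(9·7 − (-1)·8) + ((-1)·4 − 3·7) + (3·8 − 9·4)| = 34, so the area is 17.
Along each edge there are gcd(|Δx|,|Δy|)+1 lattice points, so counting each shared vertex once the boundary has gcd(10,1) + gcd(4,3) + gcd(6,4) = 1+1+2 = 4.
Pick's theorem gives I = A − B/2 + 1 = 17 − 4/2 + 1 = 16.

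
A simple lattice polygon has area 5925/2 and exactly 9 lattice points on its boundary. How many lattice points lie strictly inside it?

From Pick's theorem, I = A − B/2 + 1 = 5925/2 − 9/2 + 1 = 2959.

2959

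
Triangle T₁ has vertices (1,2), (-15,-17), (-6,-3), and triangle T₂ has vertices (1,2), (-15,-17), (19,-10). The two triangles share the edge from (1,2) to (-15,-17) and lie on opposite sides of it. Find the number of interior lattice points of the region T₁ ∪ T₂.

290

The union is the simple quadrilateral with vertices (1,2), (-6,-3), (-15,-17), (19,-10) in order.
By the shoelace formula, twice the signed area is |(1·(-3) − (-6)·2) + ((-6)·(-17) − (-15)·(-3)) + ((-15)·(-10) − 19·(-17)) + (19·2 − 1·(-10))| = 587, so the area is 587/2.
The number of boundary lattice points is Σ gcd(|Δx|,|Δy|) = gcd(7,5) + gcd(9,14) + gcd(34,7) + gcd(18,12) = 1+1+1+6 = 9.
By Pick's theorem I = A − B/2 + 1 = 587/2 − 9/2 + 1 = 290.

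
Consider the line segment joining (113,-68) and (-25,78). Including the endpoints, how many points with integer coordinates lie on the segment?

3

The number of lattice points on a segment between lattice points is gcd(|Δx|,|Δy|) + 1 = gcd(138,146) + 1 = 2 + 1 = 3.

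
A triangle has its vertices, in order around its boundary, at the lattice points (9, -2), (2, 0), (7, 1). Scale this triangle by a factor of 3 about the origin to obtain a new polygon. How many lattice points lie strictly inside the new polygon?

73

Using the shoelace formula, 2A = |(9·0 − 2·(-2)) + (2·1 − 7·0) + (7·(-2) − 9·1)| = 17, so the area is 17/2.
The number of boundary lattice points is Σ gcd(|Δx|,|Δy|) = gcd(7,2) + gcd(5,1) + gcd(2,3) = 1+1+1 = 3.
Scaling by 3 multiplies the area by 3² = 9 (so the new area is 76.5) and multiplies the boundary lattice-point count by 3, giving 9.
By Pick's theorem, the interior count of the dilated polygon is 76.5 − 9/2 + 1 = 73.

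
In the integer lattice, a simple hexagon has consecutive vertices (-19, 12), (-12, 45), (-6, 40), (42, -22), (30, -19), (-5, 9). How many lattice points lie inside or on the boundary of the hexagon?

The shoelace formula gives twice the area as |[(-19)·45 − (-12)·12] + [(-12)·40 − (-6)·45] + [(-6)·(-22) − 42·40] + [42·(-19) − 30·(-22)] + [30·9 − (-5)·(-19)] + [(-5)·12 − (-19)·9]| = 2321, so the area is 2321/2.
Summing gcd(|Δx|,|Δy|) over the edges gives the boundary count: gcd(7,33) + gcd(6,5) + gcd(48,62) + gcd(12,3) + gcd(35,28) + gcd(14,3) = 1+1+2+3+7+1 = 15.
Pick's theorem gives I = A − B/2 + 1 = 2321/2 − 15/2 + 1 = 1154, so the closed region contains I + B = 1154 + 15 = 1169 lattice points.

1169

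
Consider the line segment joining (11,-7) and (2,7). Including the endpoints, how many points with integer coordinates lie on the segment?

The number of lattice points on a segment between lattice points is gcd(|Δx|,|Δy|) + 1 = gcd(9,14) + 1 = 1 + 1 = 2.

2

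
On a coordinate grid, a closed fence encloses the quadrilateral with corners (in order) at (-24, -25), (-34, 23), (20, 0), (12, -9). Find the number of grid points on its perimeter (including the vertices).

Summing gcd(|Δx|,|Δy|) over the edges gives the boundary count: gcd(10,48) + gcd(54,23) + gcd(8,9) + gcd(36,16) = 2+1+1+4 = 8.

8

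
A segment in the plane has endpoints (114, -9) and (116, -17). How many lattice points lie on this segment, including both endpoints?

3

The number of lattice points on a segment between lattice points is gcd(|Δx|,|Δy|) + 1 = gcd(2,8) + 1 = 2 + 1 = 3.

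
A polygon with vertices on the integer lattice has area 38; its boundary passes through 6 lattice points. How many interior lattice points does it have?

36

Pick's theorem A = I + B/2 − 1 rearranges to I = A − B/2 + 1 = 38 − 6/2 + 1 = 36.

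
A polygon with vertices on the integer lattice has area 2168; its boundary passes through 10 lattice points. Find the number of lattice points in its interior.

2164

Pick's theorem A = I + B/2 − 1 rearranges to I = A − B/2 + 1 = 2168 − 10/2 + 1 = 2164.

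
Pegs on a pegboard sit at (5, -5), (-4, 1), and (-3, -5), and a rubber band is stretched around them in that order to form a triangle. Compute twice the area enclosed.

48

Using the shoelace formula, 2A = |[5·1 − (-4)·(-5)] + [(-4)·(-5) − (-3)·1] + [(-3)·(-5) − 5·(-5)]| = 48, so the area is 24.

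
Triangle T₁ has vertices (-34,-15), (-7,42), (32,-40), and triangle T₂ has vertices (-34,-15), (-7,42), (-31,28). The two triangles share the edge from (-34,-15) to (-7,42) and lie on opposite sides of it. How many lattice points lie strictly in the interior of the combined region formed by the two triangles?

The union is the simple quadrilateral with vertices (-34,-15), (32,-40), (-7,42), (-31,28) in order.
By the shoelace formula, twice the signed area is |[(-34)·(-40) − 32·(-15)] + [32·42 − (-7)·(-40)] + [(-7)·28 − (-31)·42] + [(-31)·(-15) − (-34)·28]| = 5427, so the area is 2713.5.
Along each edge there are gcd(|Δx|,|Δy|)+1 lattice points, so counting each shared vertex once the boundary has gcd(66,25) + gcd(39,82) + gcd(24,14) + gcd(3,43) = 1+1+2+1 = 5.
By Pick's theorem I = A − B/2 + 1 = 2713.5 − 5/2 + 1 = 2712.

2712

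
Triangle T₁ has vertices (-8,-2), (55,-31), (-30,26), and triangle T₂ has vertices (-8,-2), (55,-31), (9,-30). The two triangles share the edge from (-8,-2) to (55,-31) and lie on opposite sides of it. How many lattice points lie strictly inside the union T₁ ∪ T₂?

The union is the simple quadrilateral with vertices (-8,-2), (-30,26), (55,-31), (9,-30) in order.
Using the shoelace formula, 2A = |((-8)·26 − (-30)·(-2)) + ((-30)·(-31) − 55·26) + (55·(-30) − 9·(-31)) + (9·(-2) − (-8)·(-30))| = 2397, so the area is 2397/2.
Along each edge there are gcd(|Δx|,|Δy|)+1 lattice points, so counting each shared vertex once the boundary has gcd(22,28) + gcd(85,57) + gcd(46,1) + gcd(17,28) = 2+1+1+1 = 5.
By Pick's theorem I = A − B/2 + 1 = 2397/2 − 5/2 + 1 = 1197.

1197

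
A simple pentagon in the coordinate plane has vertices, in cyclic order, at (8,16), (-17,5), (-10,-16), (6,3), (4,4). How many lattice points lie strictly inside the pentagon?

366

Using the shoelace formula, 2A = |[8·5 − (-17)·16] + [(-17)·(-16) − (-10)·5] + [(-10)·3 − 6·(-16)] + [6·4 − 4·3] + [4·16 − 8·4]| = 744, so the area is 372.
Summing gcd(|Δx|,|Δy|) over the edges gives the boundary count: gcd(25,11) + gcd(7,21) + gcd(16,19) + gcd(2,1) + gcd(4,12) = 1+7+1+1+4 = 14.
By Pick's theorem A = I + B/2 − 1, so I = 372 − 14/2 + 1 = 366.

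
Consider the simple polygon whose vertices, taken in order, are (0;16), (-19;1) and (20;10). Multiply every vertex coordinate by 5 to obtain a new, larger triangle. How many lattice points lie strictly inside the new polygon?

5161

By the shoelace formula, twice the signed area is |[0·1 − (-19)·16] + [(-19)·10 − 20·1] + [20·16 − 0·10]| = 414, so the area is 207.
Summing gcd(|Δx|,|Δy|) over the edges gives the boundary count: gcd(19,15) + gcd(39,9) + gcd(20,6) = 1+3+2 = 6.
Scaling by 5 multiplies the area by 5² = 25 (so the new area is 5175) and multiplies the boundary lattice-point count by 5, giving 30.
By Pick's theorem, the interior count of the dilated polygon is 5175 − 30/2 + 1 = 5161.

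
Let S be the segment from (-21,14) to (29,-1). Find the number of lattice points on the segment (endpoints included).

The number of lattice points on a segment between lattice points is gcd(|Δx|,|Δy|) + 1 = gcd(50,15) + 1 = 5 + 1 = 6.

6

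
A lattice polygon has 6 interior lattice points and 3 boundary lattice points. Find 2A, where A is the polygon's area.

13

By Pick's theorem, A = I + B/2 − 1 = 6 + 3/2 − 1 = 13/2.
Hence 2A = 13.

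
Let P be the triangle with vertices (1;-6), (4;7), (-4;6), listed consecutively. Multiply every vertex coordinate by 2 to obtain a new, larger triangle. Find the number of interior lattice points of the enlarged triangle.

200

Using the shoelace formula, 2A = |[1·7 − 4·(-6)] + [4·6 − (-4)·7] + [(-4)·(-6) − 1·6]| = 101, so the area is 50.5.
Along each edge there are gcd(|Δx|,|Δy|)+1 lattice points, so counting each shared vertex once the boundary has gcd(3,13) + gcd(8,1) + gcd(5,12) = 1+1+1 = 3.
Scaling by 2 multiplies the area by 2² = 4 (so the new area is 202) and multiplies the boundary lattice-point count by 2, giving 6.
By Pick's theorem, the interior count of the dilated polygon is 202 − 6/2 + 1 = 200.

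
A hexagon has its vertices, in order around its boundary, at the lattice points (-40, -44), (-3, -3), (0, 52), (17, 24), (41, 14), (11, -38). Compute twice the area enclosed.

By the shoelace formula, twice the signed area is |((-40)·(-3) − (-3)·(-44)) + ((-3)·52 − 0·(-3)) + (0·24 − 17·52) + (17·14 − 41·24) + (41·(-38) − 11·14) + (11·(-44) − (-40)·(-38))| = 5514, so the area is 2757.

5514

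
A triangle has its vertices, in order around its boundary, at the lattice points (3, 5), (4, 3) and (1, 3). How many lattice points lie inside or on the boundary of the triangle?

7

Using the shoelace formula, 2A = |(3·3 − 4·5) + (4·3 − 1·3) + (1·5 − 3·3)| = 6, so the area is 3.
The number of boundary lattice points is Σ gcd(|Δx|,|Δy|) = gcd(1,2) + gcd(3,0) + gcd(2,2) = 1+3+2 = 6.
Pick's theorem gives I = A − B/2 + 1 = 3 − 6/2 + 1 = 1, so the closed region contains I + B = 1 + 6 = 7 lattice points.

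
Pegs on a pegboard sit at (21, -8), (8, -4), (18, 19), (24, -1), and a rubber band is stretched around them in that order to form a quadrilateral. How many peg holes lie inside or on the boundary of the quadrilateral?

224

Using the shoelace formula, 2A = |[21·(-4) − 8·(-8)] + [8·19 − 18·(-4)] + [18·(-1) − 24·19] + [24·(-8) − 21·(-1)]| = 441, so the area is 441/2.
Summing gcd(|Δx|,|Δy|) over the edges gives the boundary count: gcd(13,4) + gcd(10,23) + gcd(6,20) + gcd(3,7) = 1+1+2+1 = 5.
Pick's theorem gives I = A − B/2 + 1 = 441/2 − 5/2 + 1 = 219, so the closed region contains I + B = 219 + 5 = 224 lattice points.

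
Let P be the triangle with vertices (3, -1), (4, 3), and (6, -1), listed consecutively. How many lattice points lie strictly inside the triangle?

4

Using the shoelace formula, 2A = |(3·3 − 4·(-1)) + (4·(-1) − 6·3) + (6·(-1) − 3·(-1))| = 12, so the area is 6.
The number of boundary lattice points is Σ gcd(|Δx|,|Δy|) = gcd(1,4) + gcd(2,4) + gcd(3,0) = 1+2+3 = 6.
By Pick's theorem A = I + B/2 − 1, so I = 6 − 6/2 + 1 = 4.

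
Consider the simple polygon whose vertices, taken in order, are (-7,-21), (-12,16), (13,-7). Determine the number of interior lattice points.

The shoelace formula gives twice the area as |((-7)·16 − (-12)·(-21)) + ((-12)·(-7) − 13·16) + (13·(-21) − (-7)·(-7))| = 810, so the area is 405.
The number of boundary lattice points is Σ gcd(|Δx|,|Δy|) = gcd(5,37) + gcd(25,23) + gcd(20,14) = 1+1+2 = 4.
Pick's theorem gives I = A − B/2 + 1 = 405 − 4/2 + 1 = 404.

404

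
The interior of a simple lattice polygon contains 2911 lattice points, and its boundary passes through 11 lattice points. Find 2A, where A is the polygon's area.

Pick's theorem states A = I + B/2 − 1, so A = 2911 + 11/2 − 1 = 5831/2.
Hence 2A = 5831.

5831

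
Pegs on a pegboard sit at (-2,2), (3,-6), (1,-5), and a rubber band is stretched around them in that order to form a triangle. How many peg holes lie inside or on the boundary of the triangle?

8

The shoelace formula gives twice the area as |((-2)·(-6) − 3·2) + (3·(-5) − 1·(-6)) + (1·2 − (-2)·(-5))| = 11, so the area is 11/2.
The number of boundary lattice points is Σ gcd(|Δx|,|Δy|) = gcd(5,8) + gcd(2,1) + gcd(3,7) = 1+1+1 = 3.
Pick's theorem gives I = A − B/2 + 1 = 11/2 − 3/2 + 1 = 5, so the closed region contains I + B = 5 + 3 = 8 lattice points.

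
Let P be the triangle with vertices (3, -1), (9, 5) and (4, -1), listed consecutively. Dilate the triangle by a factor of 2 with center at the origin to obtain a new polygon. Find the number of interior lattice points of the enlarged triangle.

5

Using the shoelace formula, 2A = |[3·5 − 9·(-1)] + [9·(-1) − 4·5] + [4·(-1) − 3·(-1)]| = 6, so the area is 3.
Along each edge there are gcd(|Δx|,|Δy|)+1 lattice points, so counting each shared vertex once the boundary has gcd(6,6) + gcd(5,6) + gcd(1,0) = 6+1+1 = 8.
Scaling by 2 multiplies the area by 2² = 4 (so the new area is 12) and multiplies the boundary lattice-point count by 2, giving 16.
By Pick's theorem, the interior count of the dilated polygon is 12 − 16/2 + 1 = 5.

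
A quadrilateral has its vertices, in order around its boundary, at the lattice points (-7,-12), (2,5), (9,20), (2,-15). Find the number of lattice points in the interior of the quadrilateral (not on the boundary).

The shoelace formula gives twice the area as |[(-7)·5 − 2·(-12)] + [2·20 − 9·5] + [9·(-15) − 2·20] + [2·(-12) − (-7)·(-15)]| = 320, so the area is 160.
The number of boundary lattice points is Σ gcd(|Δx|,|Δy|) = gcd(9,17) + gcd(7,15) + gcd(7,35) + gcd(9,3) = 1+1+7+3 = 12.
Pick's theorem gives I = A − B/2 + 1 = 160 − 12/2 + 1 = 155.

155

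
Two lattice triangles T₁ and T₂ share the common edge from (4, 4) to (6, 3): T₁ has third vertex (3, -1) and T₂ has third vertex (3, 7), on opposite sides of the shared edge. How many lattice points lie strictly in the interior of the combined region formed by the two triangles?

7

The union is the simple quadrilateral with vertices (4, 4), (3, -1), (6, 3), (3, 7) in order.
The shoelace formula gives twice the area as |(4·(-1) − 3·4) + (3·3 − 6·(-1)) + (6·7 − 3·3) + (3·4 − 4·7)| = 16, so the area is 8.
The number of boundary lattice points is Σ gcd(|Δx|,|Δy|) = gcd(1,5) + gcd(3,4) + gcd(3,4) + gcd(1,3) = 1+1+1+1 = 4.
By Pick's theorem I = A − B/2 + 1 = 8 − 4/2 + 1 = 7.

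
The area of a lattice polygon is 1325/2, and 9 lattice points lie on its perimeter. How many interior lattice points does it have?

Pick's theorem A = I + B/2 − 1 rearranges to I = A − B/2 + 1 = 1325/2 − 9/2 + 1 = 659.

659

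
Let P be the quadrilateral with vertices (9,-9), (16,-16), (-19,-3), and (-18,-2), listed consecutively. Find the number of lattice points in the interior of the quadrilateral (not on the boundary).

90

By the shoelace formula, twice the signed area is |(9·(-16) − 16·(-9)) + (16·(-3) − (-19)·(-16)) + ((-19)·(-2) − (-18)·(-3)) + ((-18)·(-9) − 9·(-2))| = 188, so the area is 94.
The number of boundary lattice points is Σ gcd(|Δx|,|Δy|) = gcd(7,7) + gcd(35,13) + gcd(1,1) + gcd(27,7) = 7+1+1+1 = 10.
Pick's theorem gives I = A − B/2 + 1 = 94 − 10/2 + 1 = 90.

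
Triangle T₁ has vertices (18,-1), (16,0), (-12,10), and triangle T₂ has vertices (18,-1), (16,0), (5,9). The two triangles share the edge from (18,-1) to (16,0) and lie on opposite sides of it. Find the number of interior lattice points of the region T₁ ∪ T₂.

6

The union is the simple quadrilateral with vertices (18,-1), (-12,10), (16,0), (5,9) in order.
Using the shoelace formula, 2A = |[18·10 − (-12)·(-1)] + [(-12)·0 − 16·10] + [16·9 − 5·0] + [5·(-1) − 18·9]| = 15, so the area is 7.5.
Summing gcd(|Δx|,|Δy|) over the edges gives the boundary count: gcd(30,11) + gcd(28,10) + gcd(11,9) + gcd(13,10) = 1+2+1+1 = 5.
By Pick's theorem I = A − B/2 + 1 = 7.5 − 5/2 + 1 = 6.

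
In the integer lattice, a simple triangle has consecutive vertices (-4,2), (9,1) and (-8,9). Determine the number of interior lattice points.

Using the shoelace formula, 2A = |((-4)·1 − 9·2) + (9·9 − (-8)·1) + ((-8)·2 − (-4)·9)| = 87, so the area is 87/2.
The number of boundary lattice points is Σ gcd(|Δx|,|Δy|) = gcd(13,1) + gcd(17,8) + gcd(4,7) = 1+1+1 = 3.
By Pick's theorem A = I + B/2 − 1, so I = 87/2 − 3/2 + 1 = 43.

43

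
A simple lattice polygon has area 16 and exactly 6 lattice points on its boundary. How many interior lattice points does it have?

From Pick's theorem, I = A − B/2 + 1 = 16 − 6/2 + 1 = 14.

14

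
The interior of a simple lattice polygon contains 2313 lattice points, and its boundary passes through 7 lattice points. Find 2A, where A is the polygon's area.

Pick's theorem states A = I + B/2 − 1, so A = 2313 + 7/2 − 1 = 4631/2.
Hence 2A = 4631.

4631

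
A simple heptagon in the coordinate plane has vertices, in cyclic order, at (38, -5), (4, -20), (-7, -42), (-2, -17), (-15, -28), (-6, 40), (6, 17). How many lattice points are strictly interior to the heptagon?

Using the shoelace formula, 2A = |(38·(-20) − 4·(-5)) + (4·(-42) − (-7)·(-20)) + ((-7)·(-17) − (-2)·(-42)) + ((-2)·(-28) − (-15)·(-17)) + ((-15)·40 − (-6)·(-28)) + ((-6)·17 − 6·40) + (6·(-5) − 38·17)| = 2998, so the area is 1499.
Along each edge there are gcd(|Δx|,|Δy|)+1 lattice points, so counting each shared vertex once the boundary has gcd(34,15) + gcd(11,22) + gcd(5,25) + gcd(13,11) + gcd(9,68) + gcd(12,23) + gcd(32,22) = 1+11+5+1+1+1+2 = 22.
Pick's theorem gives I = A − B/2 + 1 = 1499 − 22/2 + 1 = 1489.

1489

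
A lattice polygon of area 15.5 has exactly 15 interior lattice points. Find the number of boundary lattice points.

Pick's theorem gives A = I + B/2 − 1, so B = 2(A − I + 1) = 2(15.5 − 15 + 1) = 3.

3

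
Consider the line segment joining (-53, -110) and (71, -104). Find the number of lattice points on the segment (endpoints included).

3

The number of lattice points on a segment between lattice points is gcd(|Δx|,|Δy|) + 1 = gcd(124,6) + 1 = 2 + 1 = 3.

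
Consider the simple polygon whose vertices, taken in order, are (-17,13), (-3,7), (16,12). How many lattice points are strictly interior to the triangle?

By the shoelace formula, twice the signed area is |((-17)·7 − (-3)·13) + ((-3)·12 − 16·7) + (16·13 − (-17)·12)| = 184, so the area is 92.
Summing gcd(|Δx|,|Δy|) over the edges gives the boundary count: gcd(14,6) + gcd(19,5) + gcd(33,1) = 2+1+1 = 4.
Pick's theorem gives I = A − B/2 + 1 = 92 − 4/2 + 1 = 91.

91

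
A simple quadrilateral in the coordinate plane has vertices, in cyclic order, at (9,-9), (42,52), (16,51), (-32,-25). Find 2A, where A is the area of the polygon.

3901

The shoelace formula gives twice the area as |[9·52 − 42·(-9)] + [42·51 − 16·52] + [16·(-25) − (-32)·51] + [(-32)·(-9) − 9·(-25)]| = 3901, so the area is 3901/2.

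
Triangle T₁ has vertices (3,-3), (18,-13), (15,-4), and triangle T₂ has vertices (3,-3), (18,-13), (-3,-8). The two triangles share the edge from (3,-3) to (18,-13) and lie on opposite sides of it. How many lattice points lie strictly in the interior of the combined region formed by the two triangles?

The union is the simple quadrilateral with vertices (3,-3), (15,-4), (18,-13), (-3,-8) in order.
By the shoelace formula, twice the signed area is |[3·(-4) − 15·(-3)] + [15·(-13) − 18·(-4)] + [18·(-8) − (-3)·(-13)] + [(-3)·(-3) − 3·(-8)]| = 240, so the area is 120.
The number of boundary lattice points is Σ gcd(|Δx|,|Δy|) = gcd(12,1) + gcd(3,9) + gcd(21,5) + gcd(6,5) = 1+3+1+1 = 6.
By Pick's theorem I = A − B/2 + 1 = 120 − 6/2 + 1 = 118.

118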